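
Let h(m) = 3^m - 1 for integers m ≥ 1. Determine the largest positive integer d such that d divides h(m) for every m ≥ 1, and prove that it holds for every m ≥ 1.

Computing the first values: h(1) = 2 and h(2) = 8; gcd(2, 8) = 2, so d ≤ 2.
We prove 2 | 3^m - 1 for all m ≥ 1 by induction on m.
For the base case m = 1: h(1) = 2 = 2·(1), so 2 | h(1).
Inductive step: suppose the statement holds for some k ≥ 1, i.e. 2 | h(k). Then
3^{k+1} − 1^{k+1} = 3·3^k − 1·1^k = 3·(3^k − 1^k) + (2)·1^k. The first term is divisible by 2 by the inductive hypothesis, and the second term (2)·1^k is divisible by 2 since 2 | 2. Hence 2 | h(k+1).
This completes the induction.
Therefore the largest such d is 2.

d = 2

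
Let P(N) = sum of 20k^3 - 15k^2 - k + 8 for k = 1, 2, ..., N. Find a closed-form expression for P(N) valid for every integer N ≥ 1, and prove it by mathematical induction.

We claim P(N) = N(5N^3 + 5N^2 - 3N + 5) for all N ≥ 1.
Base case (N = 1): P(1) = 12, and the closed form gives 12. They agree.
For the inductive step, assume it holds for an arbitrary k ≥ 1, so P(k) = k(5k^3 + 5k^2 - 3k + 5).
Then P(k+1) = P(k) + (20k^3 + 45k^2 + 29k + 12) = (k(5k^3 + 5k^2 - 3k + 5)) + (20k^3 + 45k^2 + 29k + 12).
Simplifying, P(k+1) = (k + 1)(5k^3 + 20k^2 + 22k + 12) = (k+1)(5(k+1)^3 + 5(k+1)^2 - 3(k+1) + 5),
which is the closed form with N = k+1.
This completes the induction.

P(N) = N(5N^3 + 5N^2 - 3N + 5)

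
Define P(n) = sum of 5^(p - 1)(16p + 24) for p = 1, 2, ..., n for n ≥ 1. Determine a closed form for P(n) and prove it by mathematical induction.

P(n) = 5^n(4n + 5) - 5

We claim P(n) = 5^n(4n + 5) - 5 for all n ≥ 1.
For the base case n = 1: P(1) = 40, and the closed form gives 40. They agree.
Inductive step: suppose the statement holds for some p ≥ 1, so P(p) = 5^p(4p + 5) - 5.
Then P(p+1) = P(p) + (5^p(16p + 40)) = (5^p(4p + 5) - 5) + (5^p(16p + 40)).
Simplifying, P(p+1) = 20·5^p·p + 45·5^p - 5 = 5^(p+1)(4(p+1) + 5) - 5,
which is the closed form with n = p+1.
By the principle of mathematical induction, the result holds for all n ≥ 1.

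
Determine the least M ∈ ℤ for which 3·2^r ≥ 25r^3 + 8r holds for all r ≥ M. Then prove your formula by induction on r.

At r = 14: 49152 < 68712, so the inequality fails and M ≥ 15. We prove 3·2^r ≥ 25r^3 + 8r for all r ≥ 15.
Base case (r = 15): 3·2^r = 98304 and 25r^3 + 8r = 84495, so 98304 ≥ 84495.
Suppose the result is true for r = p, so 3·2^p ≥ 25p^3 + 8p.
Then 3·2^(p + 1) = 2·(3·2^p) ≥ 2·(25p^3 + 8p).
Also, for p ≥ 15 we have 2·(25p^3 + 8p) ≥ 25(p+1)^3 + 8(p+1), since 2·(25p^3 + 8p) − (25(p+1)^3 + 8(p+1)) = 25p^3 - 75p^2 - 67p - 33, which is nonnegative for all p ≥ 15.
Combining, 3·2^(p + 1) ≥ 25(p+1)^3 + 8(p+1).
This completes the induction.
Hence the smallest such M is 15.

M = 15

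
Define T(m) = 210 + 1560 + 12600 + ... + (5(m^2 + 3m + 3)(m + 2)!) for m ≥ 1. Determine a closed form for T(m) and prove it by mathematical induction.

We claim T(m) = (5m + 5)(m + 3)! - 30 for all m ≥ 1.
For the base case m = 1: T(1) = 210, and the closed form gives 210. They agree.
Suppose the result is true for m = i, so T(i) = (5i + 5)(i + 3)! - 30.
Then T(i+1) = T(i) + (5(i^2 + 5i + 7)(i + 3)!) = ((5i + 5)(i + 3)! - 30) + (5(i^2 + 5i + 7)(i + 3)!).
Simplifying, T(i+1) = (5(i+1) + 5)((i+1) + 3)! - 30,
which is the closed form with m = i+1.
By the principle of mathematical induction, the result holds for all m ≥ 1.

T(m) = (5m + 5)(m + 3)! - 30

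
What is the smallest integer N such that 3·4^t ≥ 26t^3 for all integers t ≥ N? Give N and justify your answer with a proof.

At t = 5: 3072 < 3250, so the inequality fails and N ≥ 6. We prove 3·4^t ≥ 26t^3 for all t ≥ 6.
Base case (t = 6): 3·4^t = 12288 and 26t^3 = 5616, so 12288 ≥ 5616.
Suppose the result is true for t = k, so 3·4^k ≥ 26k^3.
Then 3·4^(k + 1) = 4·(3·4^k) ≥ 4·(26k^3).
Also, for k ≥ 6 we have 4·(26k^3) ≥ 26(k+1)^3, since 4 ≥ (1 + 1/k)^3 for all k ≥ 6.
Combining, 3·4^(k + 1) ≥ 26(k+1)^3.
Hence, by induction on t, the claim holds for every t ≥ 6.
Hence the smallest such N is 6.

N = 6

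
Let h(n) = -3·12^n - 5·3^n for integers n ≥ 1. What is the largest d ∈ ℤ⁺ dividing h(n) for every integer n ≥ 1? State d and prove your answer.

d = 3

Computing the first values: h(1) = -51 and h(2) = -477; gcd(-51, -477) = 3, so d ≤ 3.
We prove 3 | -3·12^n - 5·3^n for all n ≥ 1 by induction on n.
Base step (n = 1): h(1) = -51 = 3·(-17), so 3 | h(1).
Inductive step: assume the claim holds for n = m, i.e. 3 | h(m). Then
h(m+1) − 12·h(m) = (-3·12^(m+1) - 5·3^(m+1)) − 12·(-3·12^m - 5·3^m) = (-5)·3^m·(3 − 12) = (45)·3^m. Since 3 | h(m) by the inductive hypothesis, 3 | 12·h(m); and 3 | 45 since 45 = 3·15. Therefore 3 | h(m+1).
This completes the induction.
Therefore the largest such d is 3.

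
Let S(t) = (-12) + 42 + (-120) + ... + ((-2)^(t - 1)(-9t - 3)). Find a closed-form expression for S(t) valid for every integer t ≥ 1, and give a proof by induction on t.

S(t) = (-2)^t(3t + 2) - 2

We claim S(t) = (-2)^t(3t + 2) - 2 for all t ≥ 1.
For the base case t = 1: S(1) = -12, and the closed form gives -12. They agree.
Inductive step: suppose the statement holds for some i ≥ 1, so S(i) = (-2)^i(3i + 2) - 2.
Then S(i+1) = S(i) + ((-2)^i(-9i - 12)) = ((-2)^i(3i + 2) - 2) + ((-2)^i(-9i - 12)).
Simplifying, S(i+1) = -6(-2)^i·i - 10(-2)^i - 2 = (-2)^(i+1)(3(i+1) + 2) - 2,
which is the closed form with t = i+1.
By the principle of mathematical induction, the result holds for all t ≥ 1.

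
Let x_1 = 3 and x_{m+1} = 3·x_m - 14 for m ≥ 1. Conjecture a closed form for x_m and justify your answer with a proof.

Computing the first terms: x_1 = 3, x_2 = -5, x_3 = -29. This suggests x_m = -4·3^(m - 1) + 7.
For the base case m = 1: the formula gives 3 = 3 = x_1.
Suppose the result is true for m = k, so x_k = -4·3^(k - 1) + 7.
Then x_{k+1} = 3·x_k - 14 = 3·(-4·3^(k - 1) + 7) - 14 = -4·3^k + 7 = -4·3^((k+1) - 1) + 7,
which is the claimed formula at m = k+1.
By the principle of mathematical induction, the result holds for all m ≥ 1.

x_m = -4·3^(m - 1) + 7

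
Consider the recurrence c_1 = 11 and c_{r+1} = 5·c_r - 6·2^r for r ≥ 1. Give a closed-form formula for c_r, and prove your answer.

Computing the first terms: c_1 = 11, c_2 = 43, c_3 = 191. This suggests c_r = 2^(r + 1) + 7·5^(r - 1).
Base step (r = 1): the formula gives 11 = 11 = c_1.
Inductive step: suppose the statement holds for some m ≥ 1, so c_m = 2^(m + 1) + 7·5^(m - 1).
Then c_{m+1} = 5·c_m - 6·2^m = 5·(2^(m + 1) + 7·5^(m - 1)) - 6·2^m = 2^(m + 2) + 7·5^m = 2^((m+1) + 1) + 7·5^((m+1) - 1),
which is the claimed formula at r = m+1.
By induction, the statement is established for all r ≥ 1.

c_r = 2^(r + 1) + 7·5^(r - 1)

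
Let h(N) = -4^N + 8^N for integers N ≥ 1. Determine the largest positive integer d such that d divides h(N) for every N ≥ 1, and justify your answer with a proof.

d = 4

Computing the first values: h(1) = 4 and h(2) = 48; gcd(4, 48) = 4, so d ≤ 4.
We prove 4 | -4^N + 8^N for all N ≥ 1 by induction on N.
Base case (N = 1): h(1) = 4 = 4·(1), so 4 | h(1).
Suppose the result is true for N = m, i.e. 4 | h(m). Then
8^{m+1} − 4^{m+1} = 8·8^m − 4·4^m = 8·(8^m − 4^m) + (4)·4^m. The first term is divisible by 4 by the inductive hypothesis, and the second term (4)·4^m is divisible by 4 since 4 | 4. Hence 4 | h(m+1).
Hence, by induction on N, the claim holds for every N ≥ 1.
Therefore the largest such d is 4.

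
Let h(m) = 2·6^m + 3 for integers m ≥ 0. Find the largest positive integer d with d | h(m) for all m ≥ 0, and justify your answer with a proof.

d = 5

Computing the first values: h(0) = 5 and h(1) = 15; gcd(5, 15) = 5, so d ≤ 5.
We prove 5 | 2·6^m + 3 for all m ≥ 0 by induction on m.
Base case (m = 0): h(0) = 5 = 5·(1), so 5 | h(0).
Inductive step: suppose the statement holds for some k ≥ 0, i.e. 5 | h(k). Then
h(k+1) = 2·6^(k+1) + 3 = 6·(2·6^k + 3) - 15 = 6·h(k) - 15. The first term is divisible by 5 by the inductive hypothesis, and -15 is divisible by 5. Hence 5 | h(k+1).
By induction, the statement is established for all m ≥ 0.
Therefore the largest such d is 5.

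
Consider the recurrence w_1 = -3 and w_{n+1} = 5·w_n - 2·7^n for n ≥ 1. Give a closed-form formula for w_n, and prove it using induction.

w_n = 4·5^(n - 1) - 7^n

Computing the first terms: w_1 = -3, w_2 = -29, w_3 = -243. This suggests w_n = 4·5^(n - 1) - 7^n.
For the base case n = 1: the formula gives -3 = -3 = w_1.
For the inductive step, assume it holds for an arbitrary k ≥ 1, so w_k = 4·5^(k - 1) - 7^k.
Then w_{k+1} = 5·w_k - 2·7^k = 5·(4·5^(k - 1) - 7^k) - 2·7^k = 4·5^k - 7^(k + 1) = 4·5^((k+1) - 1) - 7^(k+1),
which is the claimed formula at n = k+1.
This completes the induction.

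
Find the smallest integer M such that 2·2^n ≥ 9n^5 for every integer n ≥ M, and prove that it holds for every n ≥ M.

At n = 25: 67108864 < 87890625, so the inequality fails and M ≥ 26. We prove 2·2^n ≥ 9n^5 for all n ≥ 26.
Base case (n = 26): 2·2^n = 134217728 and 9n^5 = 106932384, so 134217728 ≥ 106932384.
For the inductive step, assume it holds for an arbitrary i ≥ 26, so 2·2^i ≥ 9i^5.
Then 2·2^(i + 1) = 2·(2·2^i) ≥ 2·(9i^5).
Also, for i ≥ 26 we have 2·(9i^5) ≥ 9(i+1)^5, since 2 ≥ (1 + 1/i)^5 for all i ≥ 26.
Combining, 2·2^(i + 1) ≥ 9(i+1)^5.
This completes the induction.
Hence the smallest such M is 26.

M = 26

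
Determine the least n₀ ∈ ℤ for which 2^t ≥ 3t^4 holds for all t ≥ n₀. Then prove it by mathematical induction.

n₀ = 19

At t = 18: 262144 < 314928, so the inequality fails and n₀ ≥ 19. We prove 2^t ≥ 3t^4 for all t ≥ 19.
When t = 19: 2^t = 524288 and 3t^4 = 390963, so 524288 ≥ 390963.
For the inductive step, assume it holds for an arbitrary j ≥ 19, so 2^j ≥ 3j^4.
Then 2^(j + 1) = 2·(2^j) ≥ 2·(3j^4).
Also, for j ≥ 19 we have 2·(3j^4) ≥ 3(j+1)^4, since 2 ≥ (1 + 1/j)^4 for all j ≥ 19.
Combining, 2^(j + 1) ≥ 3(j+1)^4.
Hence, by induction on t, the claim holds for every t ≥ 19.
Hence the smallest such n₀ is 19.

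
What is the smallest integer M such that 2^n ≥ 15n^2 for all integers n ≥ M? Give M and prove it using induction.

At n = 10: 1024 < 1500, so the inequality fails and M ≥ 11. We prove 2^n ≥ 15n^2 for all n ≥ 11.
Base step (n = 11): 2^n = 2048 and 15n^2 = 1815, so 2048 ≥ 1815.
For the inductive step, assume it holds for an arbitrary m ≥ 11, so 2^m ≥ 15m^2.
Then 2^(m + 1) = 2·(2^m) ≥ 2·(15m^2).
Also, for m ≥ 11 we have 2·(15m^2) ≥ 15(m+1)^2, since 2 ≥ (1 + 1/m)^2 for all m ≥ 11.
Combining, 2^(m + 1) ≥ 15(m+1)^2.
By induction, the statement is established for all n ≥ 11.
Hence the smallest such M is 11.

M = 11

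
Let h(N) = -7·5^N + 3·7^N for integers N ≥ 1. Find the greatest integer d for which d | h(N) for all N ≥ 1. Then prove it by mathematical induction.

Computing the first values: h(1) = -14 and h(2) = -28; gcd(-14, -28) = 14, so d ≤ 14.
We prove 14 | -7·5^N + 3·7^N for all N ≥ 1 by induction on N.
Base case (N = 1): h(1) = -14 = 14·(-1), so 14 | h(1).
Inductive step: assume the claim holds for N = p, i.e. 14 | h(p). Then
h(p+1) − 7·h(p) = (-7·5^(p+1) + 3·7^(p+1)) − 7·(-7·5^p + 3·7^p) = (-7)·5^p·(5 − 7) = (14)·5^p. Since 14 | h(p) by the inductive hypothesis, 14 | 7·h(p); and 14 | 14 since 14 = 14·1. Therefore 14 | h(p+1).
This completes the induction.
Therefore the largest such d is 14.

d = 14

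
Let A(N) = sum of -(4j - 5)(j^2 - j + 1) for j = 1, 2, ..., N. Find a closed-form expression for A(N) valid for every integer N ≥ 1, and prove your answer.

A(N) = -N(N^3 - N^2 + N - 2)

We claim A(N) = -N(N^3 - N^2 + N - 2) for all N ≥ 1.
For the base case N = 1: A(1) = 1, and the closed form gives 1. They agree.
Suppose the result is true for N = j, so A(j) = j(-j^3 + j^2 - j + 2).
Then A(j+1) = A(j) + ((j - (j + 1)^2)(4j - 1)) = (j(-j^3 + j^2 - j + 2)) + ((j - (j + 1)^2)(4j - 1)).
Simplifying, A(j+1) = -(j + 1)(j^3 + 2j^2 + 2j - 1) = -(j+1)((j+1)^3 - (j+1)^2 + (j+1) - 2),
which is the closed form with N = j+1.
Hence, by induction on N, the claim holds for every N ≥ 1.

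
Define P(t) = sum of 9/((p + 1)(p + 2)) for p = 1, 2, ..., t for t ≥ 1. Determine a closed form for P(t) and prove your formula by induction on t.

We claim P(t) = 9t/(2(t + 2)) for all t ≥ 1.
Base case (t = 1): P(1) = 3/2, and the closed form gives 3/2. They agree.
Inductive step: suppose the statement holds for some p ≥ 1, so P(p) = 9p/(2(p + 2)).
Then P(p+1) = P(p) + (9/((p + 2)(p + 3))) = (9p/(2(p + 2))) + (9/((p + 2)(p + 3))).
Simplifying, P(p+1) = 9(p + 1)/(2(p + 3)) = 9(p+1)/(2((p+1) + 2)),
which is the closed form with t = p+1.
This completes the induction.

P(t) = 9t/(2(t + 2))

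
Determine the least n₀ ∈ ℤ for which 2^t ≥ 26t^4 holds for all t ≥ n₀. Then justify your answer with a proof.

n₀ = 23

At t = 22: 4194304 < 6090656, so the inequality fails and n₀ ≥ 23. We prove 2^t ≥ 26t^4 for all t ≥ 23.
When t = 23: 2^t = 8388608 and 26t^4 = 7275866, so 8388608 ≥ 7275866.
For the inductive step, assume it holds for an arbitrary m ≥ 23, so 2^m ≥ 26m^4.
Then 2^(m + 1) = 2·(2^m) ≥ 2·(26m^4).
Also, for m ≥ 23 we have 2·(26m^4) ≥ 26(m+1)^4, since 2 ≥ (1 + 1/m)^4 for all m ≥ 23.
Combining, 2^(m + 1) ≥ 26(m+1)^4.
This completes the induction.
Hence the smallest such n₀ is 23.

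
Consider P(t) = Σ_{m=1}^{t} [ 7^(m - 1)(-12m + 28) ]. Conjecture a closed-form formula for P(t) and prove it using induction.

P(t) = 7^t(-2t + 5) - 5

We claim P(t) = 7^t(-2t + 5) - 5 for all t ≥ 1.
Base case (t = 1): P(1) = 16, and the closed form gives 16. They agree.
Inductive step: suppose the statement holds for some m ≥ 1, so P(m) = 7^m(-2m + 5) - 5.
Then P(m+1) = P(m) + (7^m(-12m + 16)) = (7^m(-2m + 5) - 5) + (7^m(-12m + 16)).
Simplifying, P(m+1) = -14·7^m·m + 21·7^m - 5 = 7^(m+1)(-2(m+1) + 5) - 5,
which is the closed form with t = m+1.
By the principle of mathematical induction, the result holds for all t ≥ 1.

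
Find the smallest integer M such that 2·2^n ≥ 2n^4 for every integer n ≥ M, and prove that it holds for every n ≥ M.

M = 16

At n = 15: 65536 < 101250, so the inequality fails and M ≥ 16. We prove 2·2^n ≥ 2n^4 for all n ≥ 16.
When n = 16: 2·2^n = 131072 and 2n^4 = 131072, so 131072 ≥ 131072.
Suppose the result is true for n = j, so 2·2^j ≥ 2j^4.
Then 2·2^(j + 1) = 2·(2·2^j) ≥ 2·(2j^4).
Also, for j ≥ 16 we have 2·(2j^4) ≥ 2(j+1)^4, since 2 ≥ (1 + 1/j)^4 for all j ≥ 16.
Combining, 2·2^(j + 1) ≥ 2(j+1)^4.
Hence, by induction on n, the claim holds for every n ≥ 16.
Hence the smallest such M is 16.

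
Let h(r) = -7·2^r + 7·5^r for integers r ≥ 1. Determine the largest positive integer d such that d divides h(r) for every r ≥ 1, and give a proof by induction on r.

d = 21

Computing the first values: h(1) = 21 and h(2) = 147; gcd(21, 147) = 21, so d ≤ 21.
We prove 21 | -7·2^r + 7·5^r for all r ≥ 1 by induction on r.
For the base case r = 1: h(1) = 21 = 21·(1), so 21 | h(1).
Inductive step: assume the claim holds for r = p, i.e. 21 | h(p). Then
h(p+1) − 5·h(p) = (-7·2^(p+1) + 7·5^(p+1)) − 5·(-7·2^p + 7·5^p) = (-7)·2^p·(2 − 5) = (21)·2^p. Since 21 | h(p) by the inductive hypothesis, 21 | 5·h(p); and 21 | 21 since 21 = 21·1. Therefore 21 | h(p+1).
By induction, the statement is established for all r ≥ 1.
Therefore the largest such d is 21.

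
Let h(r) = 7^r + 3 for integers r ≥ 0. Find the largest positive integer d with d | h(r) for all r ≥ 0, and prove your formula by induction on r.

Computing the first values: h(0) = 4 and h(1) = 10; gcd(4, 10) = 2, so d ≤ 2.
We prove 2 | 7^r + 3 for all r ≥ 0 by induction on r.
Base step (r = 0): h(0) = 4 = 2·(2), so 2 | h(0).
Inductive step: suppose the statement holds for some j ≥ 0, i.e. 2 | h(j). Then
h(j+1) = 7^(j+1) + 3 = 7·(7^j + 3) - 18 = 7·h(j) - 18. The first term is divisible by 2 by the inductive hypothesis, and -18 is divisible by 2. Hence 2 | h(j+1).
By the principle of mathematical induction, the result holds for all r ≥ 0.
Therefore the largest such d is 2.

d = 2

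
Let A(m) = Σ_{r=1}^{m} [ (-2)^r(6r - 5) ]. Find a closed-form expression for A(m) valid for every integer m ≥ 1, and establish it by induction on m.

We claim A(m) = 2(-2)^m(2m - 1) + 2 for all m ≥ 1.
For the base case m = 1: A(1) = -2, and the closed form gives -2. They agree.
For the inductive step, assume it holds for an arbitrary r ≥ 1, so A(r) = 2(-2)^r(2r - 1) + 2.
Then A(r+1) = A(r) + ((-2)^(r + 1)(6r + 1)) = (2(-2)^r(2r - 1) + 2) + ((-2)^(r + 1)(6r + 1)).
Simplifying, A(r+1) = -8(-2)^r·r - 4(-2)^r + 2 = 2(-2)^(r+1)(2(r+1) - 1) + 2,
which is the closed form with m = r+1.
By the principle of mathematical induction, the result holds for all m ≥ 1.

A(m) = 2(-2)^m(2m - 1) + 2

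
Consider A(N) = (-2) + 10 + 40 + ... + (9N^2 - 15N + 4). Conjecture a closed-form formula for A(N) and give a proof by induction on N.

A(N) = N(3N^2 - 3N - 2)

We claim A(N) = N(3N^2 - 3N - 2) for all N ≥ 1.
Base step (N = 1): A(1) = -2, and the closed form gives -2. They agree.
Inductive step: assume the claim holds for N = i, so A(i) = i(3i^2 - 3i - 2).
Then A(i+1) = A(i) + (9i^2 + 3i - 2) = (i(3i^2 - 3i - 2)) + (9i^2 + 3i - 2).
Simplifying, A(i+1) = (i + 1)(3i^2 + 3i - 2) = (i+1)(3(i+1)^2 - 3(i+1) - 2),
which is the closed form with N = i+1.
By induction, the statement is established for all N ≥ 1.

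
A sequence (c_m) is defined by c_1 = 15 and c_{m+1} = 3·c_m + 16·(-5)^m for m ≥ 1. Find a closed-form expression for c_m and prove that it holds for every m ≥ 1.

c_m = -2(-5)^m + 5·3^(m - 1)

Computing the first terms: c_1 = 15, c_2 = -35, c_3 = 295. This suggests c_m = -2(-5)^m + 5·3^(m - 1).
For the base case m = 1: the formula gives 15 = 15 = c_1.
Suppose the result is true for m = r, so c_r = -2(-5)^r + 5·3^(r - 1).
Then c_{r+1} = 3·c_r + 16·(-5)^r = 3·(-2(-5)^r + 5·3^(r - 1)) + 16·(-5)^r = -2(-5)^(r + 1) + 5·3^r = -2(-5)^(r+1) + 5·3^((r+1) - 1),
which is the claimed formula at m = r+1.
Hence, by induction on m, the claim holds for every m ≥ 1.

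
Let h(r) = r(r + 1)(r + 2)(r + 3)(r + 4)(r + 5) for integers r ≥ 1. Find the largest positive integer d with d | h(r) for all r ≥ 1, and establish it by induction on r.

Computing the first values: h(1) = 720 and h(2) = 5040; gcd(720, 5040) = 720, so d ≤ 720.
We prove 720 | r(r + 1)(r + 2)(r + 3)(r + 4)(r + 5) for all r ≥ 1 by induction on r.
Base step (r = 1): h(1) = 720 = 720·(1), so 720 | h(1).
For the inductive step, assume it holds for an arbitrary m ≥ 1, i.e. 720 | h(m). Then
h(m+1) − h(m) = (m+1)·(m+2)·(m+3)·(m+4)·(m+5)·(m+6) − m·(m+1)·(m+2)·(m+3)·(m+4)·(m+5) = (m+1)·(m+2)·(m+3)·(m+4)·(m+5)·[(m+6) − m] = 6·(m+1)·(m+2)·(m+3)·(m+4)·(m+5). The product of 5 consecutive integers is divisible by (5)! = 120, so h(m+1) − h(m) is divisible by 6·120 = 720. By the inductive hypothesis 720 | h(m), hence 720 | h(m+1).
Hence, by induction on r, the claim holds for every r ≥ 1.
Therefore the largest such d is 720.

d = 720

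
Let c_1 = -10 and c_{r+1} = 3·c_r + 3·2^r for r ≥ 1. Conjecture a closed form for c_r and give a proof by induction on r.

Computing the first terms: c_1 = -10, c_2 = -24, c_3 = -60. This suggests c_r = -3·2^r - 4·3^(r - 1).
Base case (r = 1): the formula gives -10 = -10 = c_1.
Inductive step: suppose the statement holds for some k ≥ 1, so c_k = -3·2^k - 4·3^(k - 1).
Then c_{k+1} = 3·c_k + 3·2^k = 3·(-3·2^k - 4·3^(k - 1)) + 3·2^k = -3·2^(k + 1) - 4·3^k = -3·2^(k+1) - 4·3^((k+1) - 1),
which is the claimed formula at r = k+1.
Hence, by induction on r, the claim holds for every r ≥ 1.

c_r = -3·2^r - 4·3^(r - 1)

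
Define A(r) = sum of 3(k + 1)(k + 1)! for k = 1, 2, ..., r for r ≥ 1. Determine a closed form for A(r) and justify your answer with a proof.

We claim A(r) = 3(r + 2)! - 6 for all r ≥ 1.
When r = 1: A(1) = 12, and the closed form gives 12. They agree.
Inductive step: assume the claim holds for r = k, so A(k) = 3(k + 2)! - 6.
Then A(k+1) = A(k) + (3(k + 2)(k + 2)!) = (3(k + 2)! - 6) + (3(k + 2)(k + 2)!).
Simplifying, A(k+1) = 3((k+1) + 2)! - 6,
which is the closed form with r = k+1.
This completes the induction.

A(r) = 3(r + 2)! - 6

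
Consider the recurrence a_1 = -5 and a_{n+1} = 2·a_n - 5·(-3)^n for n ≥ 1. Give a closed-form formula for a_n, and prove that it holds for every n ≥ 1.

a_n = (-3)^n - 2^n

Computing the first terms: a_1 = -5, a_2 = 5, a_3 = -35. This suggests a_n = (-3)^n - 2^n.
Base step (n = 1): the formula gives -5 = -5 = a_1.
For the inductive step, assume it holds for an arbitrary i ≥ 1, so a_i = (-3)^i - 2^i.
Then a_{i+1} = 2·a_i - 5·(-3)^i = 2·((-3)^i - 2^i) - 5·(-3)^i = (-3)^(i + 1) - 2^(i + 1),
which is the claimed formula at n = i+1.
By induction, the statement is established for all n ≥ 1.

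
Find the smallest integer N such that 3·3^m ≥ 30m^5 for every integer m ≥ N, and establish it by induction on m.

At m = 14: 14348907 < 16134720, so the inequality fails and N ≥ 15. We prove 3·3^m ≥ 30m^5 for all m ≥ 15.
When m = 15: 3·3^m = 43046721 and 30m^5 = 22781250, so 43046721 ≥ 22781250.
Suppose the result is true for m = p, so 3·3^p ≥ 30p^5.
Then 3·3^(p + 1) = 3·(3·3^p) ≥ 3·(30p^5).
Also, for p ≥ 15 we have 3·(30p^5) ≥ 30(p+1)^5, since 3 ≥ (1 + 1/p)^5 for all p ≥ 15.
Combining, 3·3^(p + 1) ≥ 30(p+1)^5.
By the principle of mathematical induction, the result holds for all m ≥ 15.
Hence the smallest such N is 15.

N = 15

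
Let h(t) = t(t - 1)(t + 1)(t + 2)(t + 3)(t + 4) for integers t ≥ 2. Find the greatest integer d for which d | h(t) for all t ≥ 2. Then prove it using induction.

Computing the first values: h(2) = 720 and h(3) = 5040; gcd(720, 5040) = 720, so d ≤ 720.
We prove 720 | t(t - 1)(t + 1)(t + 2)(t + 3)(t + 4) for all t ≥ 2 by induction on t.
Base case (t = 2): h(2) = 720 = 720·(1), so 720 | h(2).
Inductive step: suppose the statement holds for some p ≥ 2, i.e. 720 | h(p). Then
h(p+1) − h(p) = p·(p+1)·(p+2)·(p+3)·(p+4)·(p+5) − (p-1)·p·(p+1)·(p+2)·(p+3)·(p+4) = p·(p+1)·(p+2)·(p+3)·(p+4)·[(p+5) − (p-1)] = 6·p·(p+1)·(p+2)·(p+3)·(p+4). The product of 5 consecutive integers is divisible by (5)! = 120, so h(p+1) − h(p) is divisible by 6·120 = 720. By the inductive hypothesis 720 | h(p), hence 720 | h(p+1).
Hence, by induction on t, the claim holds for every t ≥ 2.
Therefore the largest such d is 720.

d = 720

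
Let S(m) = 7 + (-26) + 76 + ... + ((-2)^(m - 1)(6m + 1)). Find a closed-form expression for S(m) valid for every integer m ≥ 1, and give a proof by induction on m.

We claim S(m) = -(-2)^m(2m + 1) + 1 for all m ≥ 1.
Base step (m = 1): S(1) = 7, and the closed form gives 7. They agree.
Suppose the result is true for m = r, so S(r) = -(-2)^r(2r + 1) + 1.
Then S(r+1) = S(r) + ((-2)^r(6r + 7)) = (-(-2)^r(2r + 1) + 1) + ((-2)^r(6r + 7)).
Simplifying, S(r+1) = 4(-2)^r·r + 6(-2)^r + 1 = -(-2)^(r+1)(2(r+1) + 1) + 1,
which is the closed form with m = r+1.
By induction, the statement is established for all m ≥ 1.

S(m) = -(-2)^m(2m + 1) + 1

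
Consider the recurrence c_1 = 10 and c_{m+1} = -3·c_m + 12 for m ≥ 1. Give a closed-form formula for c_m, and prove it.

Computing the first terms: c_1 = 10, c_2 = -18, c_3 = 66. This suggests c_m = 7(-3)^(m - 1) + 3.
Base case (m = 1): the formula gives 10 = 10 = c_1.
Inductive step: suppose the statement holds for some j ≥ 1, so c_j = 7(-3)^(j - 1) + 3.
Then c_{j+1} = -3·c_j + 12 = -3·(7(-3)^(j - 1) + 3) + 12 = 7(-3)^j + 3 = 7(-3)^((j+1) - 1) + 3,
which is the claimed formula at m = j+1.
By induction, the statement is established for all m ≥ 1.

c_m = 7(-3)^(m - 1) + 3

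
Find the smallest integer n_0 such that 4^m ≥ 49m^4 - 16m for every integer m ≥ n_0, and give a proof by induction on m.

At m = 9: 262144 < 321345, so the inequality fails and n_0 ≥ 10. We prove 4^m ≥ 49m^4 - 16m for all m ≥ 10.
Base step (m = 10): 4^m = 1048576 and 49m^4 - 16m = 489840, so 1048576 ≥ 489840.
Inductive step: suppose the statement holds for some p ≥ 10, so 4^p ≥ 49p^4 - 16p.
Then 4^(p + 1) = 4·(4^p) ≥ 4·(49p^4 - 16p).
Also, for p ≥ 10 we have 4·(49p^4 - 16p) ≥ 49(p+1)^4 - 16(p+1), since 4·(49p^4 - 16p) − (49(p+1)^4 - 16(p+1)) = 147p^4 - 196p^3 - 294p^2 - 244p - 33, which is nonnegative for all p ≥ 10.
Combining, 4^(p + 1) ≥ 49(p+1)^4 - 16(p+1).
By induction, the statement is established for all m ≥ 10.
Hence the smallest such n_0 is 10.

n_0 = 10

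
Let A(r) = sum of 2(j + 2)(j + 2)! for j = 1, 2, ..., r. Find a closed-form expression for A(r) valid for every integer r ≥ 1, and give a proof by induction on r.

A(r) = 2(r + 3)! - 12

We claim A(r) = 2(r + 3)! - 12 for all r ≥ 1.
When r = 1: A(1) = 36, and the closed form gives 36. They agree.
For the inductive step, assume it holds for an arbitrary j ≥ 1, so A(j) = 2(j + 3)! - 12.
Then A(j+1) = A(j) + (2(j + 3)(j + 3)!) = (2(j + 3)! - 12) + (2(j + 3)(j + 3)!).
Simplifying, A(j+1) = 2((j+1) + 3)! - 12,
which is the closed form with r = j+1.
By induction, the statement is established for all r ≥ 1.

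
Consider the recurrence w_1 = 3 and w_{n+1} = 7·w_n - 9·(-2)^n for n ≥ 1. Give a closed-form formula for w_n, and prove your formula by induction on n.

Computing the first terms: w_1 = 3, w_2 = 39, w_3 = 237. This suggests w_n = (-2)^n + 5·7^(n - 1).
Base step (n = 1): the formula gives 3 = 3 = w_1.
Suppose the result is true for n = j, so w_j = (-2)^j + 5·7^(j - 1).
Then w_{j+1} = 7·w_j - 9·(-2)^j = 7·((-2)^j + 5·7^(j - 1)) - 9·(-2)^j = (-2)^(j + 1) + 5·7^j = (-2)^(j+1) + 5·7^((j+1) - 1),
which is the claimed formula at n = j+1.
Hence, by induction on n, the claim holds for every n ≥ 1.

w_n = (-2)^n + 5·7^(n - 1)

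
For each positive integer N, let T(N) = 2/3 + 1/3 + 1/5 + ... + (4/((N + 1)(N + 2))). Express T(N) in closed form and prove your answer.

We claim T(N) = 2N/(N + 2) for all N ≥ 1.
Base step (N = 1): T(1) = 2/3, and the closed form gives 2/3. They agree.
Inductive step: suppose the statement holds for some r ≥ 1, so T(r) = 2r/(r + 2).
Then T(r+1) = T(r) + (4/((r + 2)(r + 3))) = (2r/(r + 2)) + (4/((r + 2)(r + 3))).
Simplifying, T(r+1) = 2(r + 1)/(r + 3) = 2(r+1)/((r+1) + 2),
which is the closed form with N = r+1.
By induction, the statement is established for all N ≥ 1.

T(N) = 2N/(N + 2)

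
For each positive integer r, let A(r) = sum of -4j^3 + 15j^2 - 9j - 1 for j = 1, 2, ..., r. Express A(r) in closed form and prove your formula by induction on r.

We claim A(r) = -r(r^3 - 3r^2 - 2r + 3) for all r ≥ 1.
For the base case r = 1: A(1) = 1, and the closed form gives 1. They agree.
For the inductive step, assume it holds for an arbitrary j ≥ 1, so A(j) = j(-j^3 + 3j^2 + 2j - 3).
Then A(j+1) = A(j) + (-4j^3 + 3j^2 + 9j + 1) = (j(-j^3 + 3j^2 + 2j - 3)) + (-4j^3 + 3j^2 + 9j + 1).
Simplifying, A(j+1) = -(j + 1)(j^3 - 5j - 1) = -(j+1)((j+1)^3 - 3(j+1)^2 - 2(j+1) + 3),
which is the closed form with r = j+1.
This completes the induction.

A(r) = -r(r^3 - 3r^2 - 2r + 3)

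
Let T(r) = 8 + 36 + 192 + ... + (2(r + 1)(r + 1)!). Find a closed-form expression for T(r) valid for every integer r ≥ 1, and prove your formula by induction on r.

T(r) = 2(r + 2)! - 4

We claim T(r) = 2(r + 2)! - 4 for all r ≥ 1.
Base case (r = 1): T(1) = 8, and the closed form gives 8. They agree.
Suppose the result is true for r = j, so T(j) = 2(j + 2)! - 4.
Then T(j+1) = T(j) + (2(j + 2)(j + 2)!) = (2(j + 2)! - 4) + (2(j + 2)(j + 2)!).
Simplifying, T(j+1) = 2((j+1) + 2)! - 4,
which is the closed form with r = j+1.
By the principle of mathematical induction, the result holds for all r ≥ 1.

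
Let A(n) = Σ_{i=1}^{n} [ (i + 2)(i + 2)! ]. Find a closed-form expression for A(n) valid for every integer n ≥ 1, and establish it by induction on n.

We claim A(n) = (n + 3)! - 6 for all n ≥ 1.
When n = 1: A(1) = 18, and the closed form gives 18. They agree.
Suppose the result is true for n = i, so A(i) = (i + 3)! - 6.
Then A(i+1) = A(i) + ((i + 3)(i + 3)!) = ((i + 3)! - 6) + ((i + 3)(i + 3)!).
Simplifying, A(i+1) = ((i+1) + 3)! - 6,
which is the closed form with n = i+1.
This completes the induction.

A(n) = (n + 3)! - 6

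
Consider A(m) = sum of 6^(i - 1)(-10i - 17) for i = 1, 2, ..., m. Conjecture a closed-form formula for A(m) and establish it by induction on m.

We claim A(m) = -6^m(2m + 3) + 3 for all m ≥ 1.
Base step (m = 1): A(1) = -27, and the closed form gives -27. They agree.
For the inductive step, assume it holds for an arbitrary i ≥ 1, so A(i) = -6^i(2i + 3) + 3.
Then A(i+1) = A(i) + (6^i(-10i - 27)) = (-6^i(2i + 3) + 3) + (6^i(-10i - 27)).
Simplifying, A(i+1) = -12·6^i·i - 30·6^i + 3 = -6^(i+1)(2(i+1) + 3) + 3,
which is the closed form with m = i+1.
By induction, the statement is established for all m ≥ 1.

A(m) = -6^m(2m + 3) + 3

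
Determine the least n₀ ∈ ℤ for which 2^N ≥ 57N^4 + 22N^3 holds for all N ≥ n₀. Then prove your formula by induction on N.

n₀ = 25

At N = 24: 16777216 < 19215360, so the inequality fails and n₀ ≥ 25. We prove 2^N ≥ 57N^4 + 22N^3 for all N ≥ 25.
When N = 25: 2^N = 33554432 and 57N^4 + 22N^3 = 22609375, so 33554432 ≥ 22609375.
Inductive step: suppose the statement holds for some k ≥ 25, so 2^k ≥ 57k^4 + 22k^3.
Then 2^(k + 1) = 2·(2^k) ≥ 2·(57k^4 + 22k^3).
Also, for k ≥ 25 we have 2·(57k^4 + 22k^3) ≥ 57(k+1)^4 + 22(k+1)^3, since 2·(57k^4 + 22k^3) − (57(k+1)^4 + 22(k+1)^3) = 57k^4 - 206k^3 - 408k^2 - 294k - 79, which is nonnegative for all k ≥ 25.
Combining, 2^(k + 1) ≥ 57(k+1)^4 + 22(k+1)^3.
Hence, by induction on N, the claim holds for every N ≥ 25.
Hence the smallest such n₀ is 25.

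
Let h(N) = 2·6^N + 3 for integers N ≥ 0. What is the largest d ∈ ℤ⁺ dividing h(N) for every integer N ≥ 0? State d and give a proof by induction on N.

d = 5

Computing the first values: h(0) = 5 and h(1) = 15; gcd(5, 15) = 5, so d ≤ 5.
We prove 5 | 2·6^N + 3 for all N ≥ 0 by induction on N.
Base case (N = 0): h(0) = 5 = 5·(1), so 5 | h(0).
Suppose the result is true for N = m, i.e. 5 | h(m). Then
h(m+1) = 2·6^(m+1) + 3 = 6·(2·6^m + 3) - 15 = 6·h(m) - 15. The first term is divisible by 5 by the inductive hypothesis, and -15 is divisible by 5. Hence 5 | h(m+1).
This completes the induction.
Therefore the largest such d is 5.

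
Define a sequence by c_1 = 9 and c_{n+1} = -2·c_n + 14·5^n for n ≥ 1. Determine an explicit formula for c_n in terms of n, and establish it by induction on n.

Computing the first terms: c_1 = 9, c_2 = 52, c_3 = 246. This suggests c_n = -(-2)^(n - 1) + 2·5^n.
Base case (n = 1): the formula gives 9 = 9 = c_1.
Inductive step: suppose the statement holds for some p ≥ 1, so c_p = -(-2)^(p - 1) + 2·5^p.
Then c_{p+1} = -2·c_p + 14·5^p = -2·(-(-2)^(p - 1) + 2·5^p) + 14·5^p = -(-2)^p + 2·5^(p + 1) = -(-2)^((p+1) - 1) + 2·5^(p+1),
which is the claimed formula at n = p+1.
By induction, the statement is established for all n ≥ 1.

c_n = -(-2)^(n - 1) + 2·5^n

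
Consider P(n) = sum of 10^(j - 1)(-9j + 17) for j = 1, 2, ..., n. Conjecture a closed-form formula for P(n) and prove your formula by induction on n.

We claim P(n) = 10^n(-n + 2) - 2 for all n ≥ 1.
When n = 1: P(1) = 8, and the closed form gives 8. They agree.
Inductive step: assume the claim holds for n = j, so P(j) = 10^j(-j + 2) - 2.
Then P(j+1) = P(j) + (10^j(-9j + 8)) = (10^j(-j + 2) - 2) + (10^j(-9j + 8)).
Simplifying, P(j+1) = -10·10^j·j + 10·10^j - 2 = 10^(j+1)(-(j+1) + 2) - 2,
which is the closed form with n = j+1.
By induction, the statement is established for all n ≥ 1.

P(n) = 10^n(-n + 2) - 2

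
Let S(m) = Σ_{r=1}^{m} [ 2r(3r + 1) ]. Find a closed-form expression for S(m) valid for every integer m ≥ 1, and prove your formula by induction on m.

S(m) = 2m(m + 1)^2

We claim S(m) = 2m(m + 1)^2 for all m ≥ 1.
Base case (m = 1): S(1) = 8, and the closed form gives 8. They agree.
Suppose the result is true for m = r, so S(r) = 2r(r^2 + 2r + 1).
Then S(r+1) = S(r) + (2(r + 1)(3r + 4)) = (2r(r^2 + 2r + 1)) + (2(r + 1)(3r + 4)).
Simplifying, S(r+1) = 2(r + 1)(r + 2)^2 = 2(r+1)((r+1) + 1)^2,
which is the closed form with m = r+1.
By the principle of mathematical induction, the result holds for all m ≥ 1.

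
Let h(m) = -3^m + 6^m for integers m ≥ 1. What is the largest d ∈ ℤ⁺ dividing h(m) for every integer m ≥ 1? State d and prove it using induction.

Computing the first values: h(1) = 3 and h(2) = 27; gcd(3, 27) = 3, so d ≤ 3.
We prove 3 | -3^m + 6^m for all m ≥ 1 by induction on m.
Base case (m = 1): h(1) = 3 = 3·(1), so 3 | h(1).
Inductive step: assume the claim holds for m = j, i.e. 3 | h(j). Then
6^{j+1} − 3^{j+1} = 6·6^j − 3·3^j = 6·(6^j − 3^j) + (3)·3^j. The first term is divisible by 3 by the inductive hypothesis, and the second term (3)·3^j is divisible by 3 since 3 | 3. Hence 3 | h(j+1).
By induction, the statement is established for all m ≥ 1.
Therefore the largest such d is 3.

d = 3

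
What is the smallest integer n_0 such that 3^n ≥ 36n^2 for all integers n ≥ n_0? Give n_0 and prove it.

n_0 = 7

At n = 6: 729 < 1296, so the inequality fails and n_0 ≥ 7. We prove 3^n ≥ 36n^2 for all n ≥ 7.
Base step (n = 7): 3^n = 2187 and 36n^2 = 1764, so 2187 ≥ 1764.
Suppose the result is true for n = k, so 3^k ≥ 36k^2.
Then 3^(k + 1) = 3·(3^k) ≥ 3·(36k^2).
Also, for k ≥ 7 we have 3·(36k^2) ≥ 36(k+1)^2, since 3 ≥ (1 + 1/k)^2 for all k ≥ 7.
Combining, 3^(k + 1) ≥ 36(k+1)^2.
By the principle of mathematical induction, the result holds for all n ≥ 7.
Hence the smallest such n_0 is 7.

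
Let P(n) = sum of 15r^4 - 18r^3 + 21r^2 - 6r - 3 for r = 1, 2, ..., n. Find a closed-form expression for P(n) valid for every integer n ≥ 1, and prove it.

P(n) = 3n(n^4 + n^3 + n^2 + n - 1)

We claim P(n) = 3n(n^4 + n^3 + n^2 + n - 1) for all n ≥ 1.
Base step (n = 1): P(1) = 9, and the closed form gives 9. They agree.
Inductive step: assume the claim holds for n = r, so P(r) = 3r(r^4 + r^3 + r^2 + r - 1).
Then P(r+1) = P(r) + (15r^4 + 42r^3 + 57r^2 + 42r + 9) = (3r(r^4 + r^3 + r^2 + r - 1)) + (15r^4 + 42r^3 + 57r^2 + 42r + 9).
Simplifying, P(r+1) = 3(r + 1)(r^4 + 5r^3 + 10r^2 + 10r + 3) = 3(r+1)((r+1)^4 + (r+1)^3 + (r+1)^2 + (r+1) - 1),
which is the closed form with n = r+1.
By the principle of mathematical induction, the result holds for all n ≥ 1.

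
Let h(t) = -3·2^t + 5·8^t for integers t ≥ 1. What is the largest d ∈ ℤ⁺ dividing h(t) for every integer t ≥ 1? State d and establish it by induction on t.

Computing the first values: h(1) = 34 and h(2) = 308; gcd(34, 308) = 2, so d ≤ 2.
We prove 2 | -3·2^t + 5·8^t for all t ≥ 1 by induction on t.
When t = 1: h(1) = 34 = 2·(17), so 2 | h(1).
Inductive step: assume the claim holds for t = k, i.e. 2 | h(k). Then
h(k+1) − 8·h(k) = (-3·2^(k+1) + 5·8^(k+1)) − 8·(-3·2^k + 5·8^k) = (-3)·2^k·(2 − 8) = (18)·2^k. Since 2 | h(k) by the inductive hypothesis, 2 | 8·h(k); and 2 | 18 since 18 = 2·9. Therefore 2 | h(k+1).
This completes the induction.
Therefore the largest such d is 2.

d = 2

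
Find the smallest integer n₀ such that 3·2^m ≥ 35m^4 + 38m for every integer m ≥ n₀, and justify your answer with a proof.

At m = 21: 6291456 < 6807633, so the inequality fails and n₀ ≥ 22. We prove 3·2^m ≥ 35m^4 + 38m for all m ≥ 22.
When m = 22: 3·2^m = 12582912 and 35m^4 + 38m = 8199796, so 12582912 ≥ 8199796.
For the inductive step, assume it holds for an arbitrary k ≥ 22, so 3·2^k ≥ 35k^4 + 38k.
Then 3·2^(k + 1) = 2·(3·2^k) ≥ 2·(35k^4 + 38k).
Also, for k ≥ 22 we have 2·(35k^4 + 38k) ≥ 35(k+1)^4 + 38(k+1), since 2·(35k^4 + 38k) − (35(k+1)^4 + 38(k+1)) = 35k^4 - 140k^3 - 210k^2 - 102k - 73, which is nonnegative for all k ≥ 22.
Combining, 3·2^(k + 1) ≥ 35(k+1)^4 + 38(k+1).
Hence, by induction on m, the claim holds for every m ≥ 22.
Hence the smallest such n₀ is 22.

n₀ = 22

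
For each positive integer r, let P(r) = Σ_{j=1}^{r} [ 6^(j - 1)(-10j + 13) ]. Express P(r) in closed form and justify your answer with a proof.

We claim P(r) = 6^r(-2r + 3) - 3 for all r ≥ 1.
When r = 1: P(1) = 3, and the closed form gives 3. They agree.
Suppose the result is true for r = j, so P(j) = 6^j(-2j + 3) - 3.
Then P(j+1) = P(j) + (6^j(-10j + 3)) = (6^j(-2j + 3) - 3) + (6^j(-10j + 3)).
Simplifying, P(j+1) = -12·6^j·j + 6·6^j - 3 = 6^(j+1)(-2(j+1) + 3) - 3,
which is the closed form with r = j+1.
This completes the induction.

P(r) = 6^r(-2r + 3) - 3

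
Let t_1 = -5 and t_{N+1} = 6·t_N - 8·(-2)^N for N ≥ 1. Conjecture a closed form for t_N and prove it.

t_N = (-2)^N - 3·6^(N - 1)

Computing the first terms: t_1 = -5, t_2 = -14, t_3 = -116. This suggests t_N = (-2)^N - 3·6^(N - 1).
Base case (N = 1): the formula gives -5 = -5 = t_1.
For the inductive step, assume it holds for an arbitrary j ≥ 1, so t_j = (-2)^j - 3·6^(j - 1).
Then t_{j+1} = 6·t_j - 8·(-2)^j = 6·((-2)^j - 3·6^(j - 1)) - 8·(-2)^j = (-2)^(j + 1) - 3·6^j = (-2)^(j+1) - 3·6^((j+1) - 1),
which is the claimed formula at N = j+1.
Hence, by induction on N, the claim holds for every N ≥ 1.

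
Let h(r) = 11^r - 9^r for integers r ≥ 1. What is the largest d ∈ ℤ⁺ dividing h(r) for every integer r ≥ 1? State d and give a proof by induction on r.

d = 2

Computing the first values: h(1) = 2 and h(2) = 40; gcd(2, 40) = 2, so d ≤ 2.
We prove 2 | 11^r - 9^r for all r ≥ 1 by induction on r.
For the base case r = 1: h(1) = 2 = 2·(1), so 2 | h(1).
For the inductive step, assume it holds for an arbitrary k ≥ 1, i.e. 2 | h(k). Then
11^{k+1} − 9^{k+1} = 11·11^k − 9·9^k = 11·(11^k − 9^k) + (2)·9^k. The first term is divisible by 2 by the inductive hypothesis, and the second term (2)·9^k is divisible by 2 since 2 | 2. Hence 2 | h(k+1).
By induction, the statement is established for all r ≥ 1.
Therefore the largest such d is 2.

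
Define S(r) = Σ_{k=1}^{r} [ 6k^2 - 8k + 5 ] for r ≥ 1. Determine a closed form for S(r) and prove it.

S(r) = r(2r^2 - r + 2)

We claim S(r) = r(2r^2 - r + 2) for all r ≥ 1.
Base step (r = 1): S(1) = 3, and the closed form gives 3. They agree.
Inductive step: assume the claim holds for r = k, so S(k) = k(2k^2 - k + 2).
Then S(k+1) = S(k) + (6k^2 + 4k + 3) = (k(2k^2 - k + 2)) + (6k^2 + 4k + 3).
Simplifying, S(k+1) = (k + 1)(2k^2 + 3k + 3) = (k+1)(2(k+1)^2 - (k+1) + 2),
which is the closed form with r = k+1.
Hence, by induction on r, the claim holds for every r ≥ 1.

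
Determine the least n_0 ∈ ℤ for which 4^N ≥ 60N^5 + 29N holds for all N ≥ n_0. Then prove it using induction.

At N = 11: 4194304 < 9663379, so the inequality fails and n_0 ≥ 12. We prove 4^N ≥ 60N^5 + 29N for all N ≥ 12.
When N = 12: 4^N = 16777216 and 60N^5 + 29N = 14930268, so 16777216 ≥ 14930268.
Inductive step: suppose the statement holds for some k ≥ 12, so 4^k ≥ 60k^5 + 29k.
Then 4^(k + 1) = 4·(4^k) ≥ 4·(60k^5 + 29k).
Also, for k ≥ 12 we have 4·(60k^5 + 29k) ≥ 60(k+1)^5 + 29(k+1), since 4·(60k^5 + 29k) − (60(k+1)^5 + 29(k+1)) = 180k^5 - 300k^4 - 600k^3 - 600k^2 - 213k - 89, which is nonnegative for all k ≥ 12.
Combining, 4^(k + 1) ≥ 60(k+1)^5 + 29(k+1).
By the principle of mathematical induction, the result holds for all N ≥ 12.
Hence the smallest such n_0 is 12.

n_0 = 12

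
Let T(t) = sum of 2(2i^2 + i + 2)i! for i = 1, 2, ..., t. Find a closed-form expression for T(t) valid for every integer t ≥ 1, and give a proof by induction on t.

We claim T(t) = (4t + 2)(t + 1)! - 2 for all t ≥ 1.
Base case (t = 1): T(1) = 10, and the closed form gives 10. They agree.
Inductive step: suppose the statement holds for some i ≥ 1, so T(i) = (4i + 2)(i + 1)! - 2.
Then T(i+1) = T(i) + (2(2i^2 + 5i + 5)(i + 1)!) = ((4i + 2)(i + 1)! - 2) + (2(2i^2 + 5i + 5)(i + 1)!).
Simplifying, T(i+1) = (4(i+1) + 2)((i+1) + 1)! - 2,
which is the closed form with t = i+1.
By the principle of mathematical induction, the result holds for all t ≥ 1.

T(t) = (4t + 2)(t + 1)! - 2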